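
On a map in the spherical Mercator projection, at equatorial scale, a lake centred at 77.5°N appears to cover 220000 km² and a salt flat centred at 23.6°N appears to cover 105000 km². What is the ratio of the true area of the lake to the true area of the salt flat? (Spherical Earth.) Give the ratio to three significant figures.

Mercator's areal exaggeration is sec²φ; hence true area = (apparent area) · cos²φ.
True area of lake: 220000 × cos²(77.5°) = 220000 × 0.04685 = 10310 km².
True area of salt flat: 105000 × cos²(23.6°) = 105000 × 0.8397 = 88170 km².
Ratio = 10310 / 88170 ≈ 0.117.

0.117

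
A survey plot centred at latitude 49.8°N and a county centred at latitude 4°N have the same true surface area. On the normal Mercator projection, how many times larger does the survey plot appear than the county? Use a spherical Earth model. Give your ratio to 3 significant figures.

On Mercator, area is exaggerated by sec²φ = 1/cos²φ.
At 49.8°: sec²(49.8°) = 1/0.6455² = 2.400.
At 4°: sec²(4°) = 1/0.9976² = 1.005.
Ratio = 2.400/1.005 = cos²(4°)/cos²(49.8°) ≈ 2.39.

2.39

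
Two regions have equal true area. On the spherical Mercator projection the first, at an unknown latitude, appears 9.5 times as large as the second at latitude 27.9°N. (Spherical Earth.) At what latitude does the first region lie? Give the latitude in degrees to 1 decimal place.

73.3°

For equal true areas on Mercator, apparent areas scale as sec²φ, so the ratio is cos²φ₂ / cos²φ₁.
cos²φ₂ / cos²φ₁ = 9.5  ⇒  cos φ₁ = cos 27.9° / √9.5 = 0.8838/3.082 = 0.2867.
φ₁ = arccos(0.2867) ≈ 73.3°.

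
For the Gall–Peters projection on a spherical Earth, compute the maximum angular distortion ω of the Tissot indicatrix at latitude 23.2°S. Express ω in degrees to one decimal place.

The Gall–Peters projection is cylindrical equal-area with φ₀ = 45°. For cylindrical equal-area with standard parallel φ₀, h = cos φ / cos φ₀ and k = cos φ₀ / cos φ, so h·k = 1.
At 23.2°: h = 1.300, k = 0.7693; principal scales a = 1.300, b = 0.7693.
sin(ω/2) = (a − b)/(a + b) = 0.5305/2.069 = 0.2564, so ω = 2 arcsin(0.2564) ≈ 29.7°.

29.7°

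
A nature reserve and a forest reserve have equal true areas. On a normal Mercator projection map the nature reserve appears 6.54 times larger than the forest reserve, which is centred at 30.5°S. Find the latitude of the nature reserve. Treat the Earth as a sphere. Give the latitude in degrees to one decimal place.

70.3°

Mercator areal scale is sec²φ, so apparent-area ratio = sec²φ₁ / sec²φ₂ = cos²φ₂ / cos²φ₁.
cos²φ₂ / cos²φ₁ = 6.54  ⇒  cos φ₁ = cos 30.5° / √6.54 = 0.8616/2.557 = 0.3369.
φ₁ = arccos(0.3369) ≈ 70.3°.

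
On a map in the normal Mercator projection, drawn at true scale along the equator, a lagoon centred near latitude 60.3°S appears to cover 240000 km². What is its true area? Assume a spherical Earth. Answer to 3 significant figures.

58900 km²

Mercator is conformal, so the point scale is isotropic: h = k = sec φ = 1/cos φ.
Areal scale = k² = sec²φ = 1/cos²(60.3°) = 1/0.4955² = 4.074.
True area = apparent / (areal scale) = 240000 / 4.074 ≈ 58900 km².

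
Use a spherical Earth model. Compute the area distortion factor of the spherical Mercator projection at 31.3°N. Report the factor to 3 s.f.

Mercator is conformal, so the point scale is isotropic: h = k = sec φ = 1/cos φ.
Areal scale = k² = sec²φ = 1/cos²(31.3°) = 1/0.8545² = 1.370.

1.37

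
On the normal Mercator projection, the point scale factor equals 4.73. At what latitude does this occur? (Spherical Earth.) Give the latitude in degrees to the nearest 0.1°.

77.8°

Mercator scale is k = sec φ = 1/cos φ.
1/cos φ = 4.73  ⇒  cos φ = 0.2114  ⇒  φ = arccos(0.2114) ≈ 77.8°.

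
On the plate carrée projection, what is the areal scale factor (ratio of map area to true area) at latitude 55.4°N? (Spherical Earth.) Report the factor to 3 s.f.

Plate carrée maps x = Rλ, y = Rφ. The meridian scale is h = 1 and the parallel scale is k = 1/cos φ = sec φ.
Areal scale = h·k = 1 × sec φ; at 55.4°, h = 1.000, k = 1.761, so h·k = 1.761.

1.76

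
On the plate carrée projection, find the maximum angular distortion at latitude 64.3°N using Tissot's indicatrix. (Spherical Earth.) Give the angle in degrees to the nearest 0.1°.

In the plate carrée (x = Rλ, y = Rφ), meridians are true-scale (h = 1) and parallels are stretched by k = sec φ.
At 64.3°: h = 1.000, k = 2.306; principal scales a = 2.306, b = 1.000.
sin(ω/2) = (a − b)/(a + b) = 1.306/3.306 = 0.3950, so ω = 2 arcsin(0.3950) ≈ 46.5°.

46.5°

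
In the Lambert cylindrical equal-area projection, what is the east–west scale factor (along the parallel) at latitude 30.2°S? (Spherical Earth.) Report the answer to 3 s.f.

The Lambert cylindrical equal-area projection is the cylindrical equal-area projection with its standard parallel at the equator (φ₀ = 0). Cylindrical equal-area (φ₀ = 0°): h = cos φ / cos 0° along meridians, k = cos 0° / cos φ along parallels; h·k = 1.
k = cos 0° / cos 30.2° = 1.000/0.8643 = 1.157.

1.16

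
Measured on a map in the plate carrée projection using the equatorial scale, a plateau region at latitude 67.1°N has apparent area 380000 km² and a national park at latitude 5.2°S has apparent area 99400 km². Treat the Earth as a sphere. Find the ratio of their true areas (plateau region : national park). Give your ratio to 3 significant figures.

1.49

On the plate carrée, areal scale = h·k = 1 × sec φ, so true area = apparent × cos φ.
True area of plateau region: 380000 × cos(67.1°) = 380000 × 0.3891 = 147900 km².
True area of national park: 99400 × cos(5.2°) = 99400 × 0.9959 = 98990 km².
Ratio = 147900 / 98990 ≈ 1.49.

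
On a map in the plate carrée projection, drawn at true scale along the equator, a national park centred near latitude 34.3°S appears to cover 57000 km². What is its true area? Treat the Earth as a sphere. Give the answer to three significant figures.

47100 km²

In the plate carrée (x = Rλ, y = Rφ), meridians are true-scale (h = 1) and parallels are stretched by k = sec φ.
Areal scale = h·k = 1 × sec φ; at 34.3°, h = 1.000, k = 1.211, so h·k = 1.211.
True area = apparent / (areal scale) = 57000 / 1.211 ≈ 47100 km².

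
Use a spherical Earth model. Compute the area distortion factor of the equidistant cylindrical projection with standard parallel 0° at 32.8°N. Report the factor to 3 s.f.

Plate carrée maps x = Rλ, y = Rφ. The meridian scale is h = 1 and the parallel scale is k = 1/cos φ = sec φ.
Areal scale = h·k = 1 × sec φ; at 32.8°, h = 1.000, k = 1.190, so h·k = 1.190.

1.19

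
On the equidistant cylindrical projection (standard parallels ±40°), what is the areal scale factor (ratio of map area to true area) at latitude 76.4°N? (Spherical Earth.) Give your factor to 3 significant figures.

3.26

With standard parallel φ₀ = 40°, the equirectangular projection gives x = Rλ cos φ₀, y = Rφ, so h = 1 and k = cos 40° / cos φ.
Areal scale = h·k = 1 × cos φ₀ / cos φ; at 76.4°, h = 1.000, k = 3.258, so h·k = 3.258.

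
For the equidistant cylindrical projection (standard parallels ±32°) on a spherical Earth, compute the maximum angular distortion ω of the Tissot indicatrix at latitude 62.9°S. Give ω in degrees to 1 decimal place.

The equidistant cylindrical projection with φ₀ = 32° has h = 1 (meridians true) and k = cos φ₀ / cos φ along parallels.
At 62.9°: h = 1.000, k = 1.862; principal scales a = 1.862, b = 1.000.
sin(ω/2) = (a − b)/(a + b) = 0.8616/2.862 = 0.3011, so ω = 2 arcsin(0.3011) ≈ 35.0°.

35.0°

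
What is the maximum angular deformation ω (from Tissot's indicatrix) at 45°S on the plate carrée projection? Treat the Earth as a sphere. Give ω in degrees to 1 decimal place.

For the equirectangular projection with φ₀ = 0 (plate carrée), h = 1 along meridians and k = sec φ along parallels.
At 45°: h = 1.000, k = 1.414; principal scales a = 1.414, b = 1.000.
sin(ω/2) = (a − b)/(a + b) = 0.4142/2.414 = 0.1716, so ω = 2 arcsin(0.1716) ≈ 19.8°.

19.8°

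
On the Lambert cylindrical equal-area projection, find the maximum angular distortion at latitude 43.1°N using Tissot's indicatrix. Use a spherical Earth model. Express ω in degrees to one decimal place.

The Lambert cylindrical equal-area projection is the cylindrical equal-area projection with its standard parallel at the equator (φ₀ = 0). Cylindrical equal-area (φ₀ = 0°): h = cos φ / cos 0° along meridians, k = cos 0° / cos φ along parallels; h·k = 1.
At 43.1°: h = 0.7302, k = 1.370; principal scales a = 1.370, b = 0.7302.
sin(ω/2) = (a − b)/(a + b) = 0.6394/2.100 = 0.3045, so ω = 2 arcsin(0.3045) ≈ 35.5°.

35.5°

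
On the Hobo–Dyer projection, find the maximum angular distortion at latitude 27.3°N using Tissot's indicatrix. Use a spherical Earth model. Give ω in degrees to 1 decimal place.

13.0°

Hobo–Dyer is a cylindrical equal-area projection with standard parallels at ±37.5°. Cylindrical equal-area (φ₀ = 37.5°): h = cos φ / cos 37.5° along meridians, k = cos 37.5° / cos φ along parallels; h·k = 1.
At 27.3°: h = 1.120, k = 0.8928; principal scales a = 1.120, b = 0.8928.
sin(ω/2) = (a − b)/(a + b) = 0.2273/2.013 = 0.1129, so ω = 2 arcsin(0.1129) ≈ 13.0°.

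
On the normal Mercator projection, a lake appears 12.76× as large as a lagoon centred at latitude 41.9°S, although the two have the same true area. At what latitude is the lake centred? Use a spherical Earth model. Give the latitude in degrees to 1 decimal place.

78.0°

For equal true areas on Mercator, apparent areas scale as sec²φ, so the ratio is cos²φ₂ / cos²φ₁.
cos²φ₂ / cos²φ₁ = 12.76  ⇒  cos φ₁ = cos 41.9° / √12.76 = 0.7443/3.572 = 0.2084.
φ₁ = arccos(0.2084) ≈ 78.0°.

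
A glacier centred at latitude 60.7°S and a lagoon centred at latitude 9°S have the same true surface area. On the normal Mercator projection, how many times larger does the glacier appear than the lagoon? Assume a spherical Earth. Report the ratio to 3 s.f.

4.07

Mercator is conformal with k = sec φ, so areal scale = k² = sec²φ.
At 60.7°: sec²(60.7°) = 1/0.4894² = 4.175.
At 9°: sec²(9°) = 1/0.9877² = 1.025.
Ratio = 4.175/1.025 = cos²(9°)/cos²(60.7°) ≈ 4.07.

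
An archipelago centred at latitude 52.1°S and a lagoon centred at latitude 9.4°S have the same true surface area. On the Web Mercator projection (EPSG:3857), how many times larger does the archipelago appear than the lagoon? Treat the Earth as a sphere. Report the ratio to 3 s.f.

On Mercator, area is exaggerated by sec²φ = 1/cos²φ.
At 52.1°: sec²(52.1°) = 1/0.6143² = 2.650.
At 9.4°: sec²(9.4°) = 1/0.9866² = 1.027.
Ratio = 2.650/1.027 = cos²(9.4°)/cos²(52.1°) ≈ 2.58.

2.58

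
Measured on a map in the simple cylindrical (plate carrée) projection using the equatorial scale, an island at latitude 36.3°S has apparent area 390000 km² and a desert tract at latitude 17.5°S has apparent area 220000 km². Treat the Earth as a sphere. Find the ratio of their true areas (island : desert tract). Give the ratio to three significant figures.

Plate carrée has h = 1 and k = sec φ, giving areal scale sec φ; true area = (apparent area) · cos φ.
True area of island: 390000 × cos(36.3°) = 390000 × 0.8059 = 314300 km².
True area of desert tract: 220000 × cos(17.5°) = 220000 × 0.9537 = 209800 km².
Ratio = 314300 / 209800 ≈ 1.50.

1.50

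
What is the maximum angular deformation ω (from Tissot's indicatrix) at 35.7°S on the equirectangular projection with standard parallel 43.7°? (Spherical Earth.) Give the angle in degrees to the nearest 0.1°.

6.7°

The equidistant cylindrical projection with φ₀ = 43.7° has h = 1 (meridians true) and k = cos φ₀ / cos φ along parallels.
At 35.7°: h = 1.000, k = 0.8903; principal scales a = 1.000, b = 0.8903.
sin(ω/2) = (a − b)/(a + b) = 0.1097/1.890 = 0.05805, so ω = 2 arcsin(0.05805) ≈ 6.7°.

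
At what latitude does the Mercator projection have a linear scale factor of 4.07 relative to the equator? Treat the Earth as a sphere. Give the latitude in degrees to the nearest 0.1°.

Mercator scale is k = sec φ = 1/cos φ.
1/cos φ = 4.07  ⇒  cos φ = 0.2457  ⇒  φ = arccos(0.2457) ≈ 75.8°.

75.8°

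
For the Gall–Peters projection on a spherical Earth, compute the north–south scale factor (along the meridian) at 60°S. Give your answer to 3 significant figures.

Gall–Peters is a cylindrical equal-area projection with standard parallels at ±45°. A cylindrical equal-area projection with standard parallel φ₀ has meridian scale h = cos φ / cos φ₀ and parallel scale k = cos φ₀ / cos φ (so areas are preserved, h·k = 1).
h = cos 60° / cos 45° = 0.5000/0.7071 = 0.7071.

0.707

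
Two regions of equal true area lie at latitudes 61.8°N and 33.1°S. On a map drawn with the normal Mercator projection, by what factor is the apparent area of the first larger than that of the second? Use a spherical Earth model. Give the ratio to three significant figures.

Mercator areal scale is sec²φ.
At 61.8°: sec²(61.8°) = 1/0.4726² = 4.478.
At 33.1°: sec²(33.1°) = 1/0.8377² = 1.425.
Ratio = 4.478/1.425 = cos²(33.1°)/cos²(61.8°) ≈ 3.14.

3.14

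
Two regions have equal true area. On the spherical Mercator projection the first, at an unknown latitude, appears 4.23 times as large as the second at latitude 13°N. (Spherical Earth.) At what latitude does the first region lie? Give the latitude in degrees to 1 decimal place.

61.7°

On Mercator, (apparent₁)/(apparent₂) = sec²φ₁ / sec²φ₂ when true areas are equal.
cos²φ₂ / cos²φ₁ = 4.23  ⇒  cos φ₁ = cos 13° / √4.23 = 0.9744/2.057 = 0.4738.
φ₁ = arccos(0.4738) ≈ 61.7°.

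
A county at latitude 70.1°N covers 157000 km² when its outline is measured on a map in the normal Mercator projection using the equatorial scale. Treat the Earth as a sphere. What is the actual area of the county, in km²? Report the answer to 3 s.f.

For Mercator, h = k = sec φ (a conformal cylindrical projection has a single point scale, 1/cos φ).
Areal scale = k² = sec²φ = 1/cos²(70.1°) = 1/0.3404² = 8.631.
True area = apparent / (areal scale) = 157000 / 8.631 ≈ 18200 km².

18200 km²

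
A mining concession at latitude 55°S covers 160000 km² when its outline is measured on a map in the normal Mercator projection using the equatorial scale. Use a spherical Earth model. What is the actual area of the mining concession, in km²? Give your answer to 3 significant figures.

The Mercator projection is conformal; its linear scale factor is the same in every direction and equals sec φ = 1/cos φ.
Areal scale = k² = sec²φ = 1/cos²(55°) = 1/0.5736² = 3.040.
True area = apparent / (areal scale) = 160000 / 3.040 ≈ 52600 km².

52600 km²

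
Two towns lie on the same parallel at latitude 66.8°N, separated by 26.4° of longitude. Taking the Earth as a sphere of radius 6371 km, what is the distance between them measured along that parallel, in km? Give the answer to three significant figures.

1160 km

Arc length along a parallel = R cos φ · Δλ (with Δλ in radians).
= 6371 × cos 66.8° × (26.4° × π/180) = 6371 × 0.3939 × 0.4608 ≈ 1160 km.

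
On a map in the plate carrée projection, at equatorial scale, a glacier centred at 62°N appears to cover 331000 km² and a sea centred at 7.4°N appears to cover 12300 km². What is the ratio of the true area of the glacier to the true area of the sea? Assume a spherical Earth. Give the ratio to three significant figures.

12.7

On the plate carrée, areal scale = h·k = 1 × sec φ, so true area = apparent × cos φ.
True area of glacier: 331000 × cos(62°) = 331000 × 0.4695 = 155400 km².
True area of sea: 12300 × cos(7.4°) = 12300 × 0.9917 = 12200 km².
Ratio = 155400 / 12200 ≈ 12.7.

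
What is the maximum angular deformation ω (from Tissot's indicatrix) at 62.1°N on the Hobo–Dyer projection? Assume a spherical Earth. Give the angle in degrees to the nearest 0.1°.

Hobo–Dyer is a cylindrical equal-area projection with standard parallels at ±37.5°. For cylindrical equal-area with standard parallel φ₀, h = cos φ / cos φ₀ and k = cos φ₀ / cos φ, so h·k = 1.
At 62.1°: h = 0.5898, k = 1.695; principal scales a = 1.695, b = 0.5898.
sin(ω/2) = (a − b)/(a + b) = 1.106/2.285 = 0.4838, so ω = 2 arcsin(0.4838) ≈ 57.9°.

57.9°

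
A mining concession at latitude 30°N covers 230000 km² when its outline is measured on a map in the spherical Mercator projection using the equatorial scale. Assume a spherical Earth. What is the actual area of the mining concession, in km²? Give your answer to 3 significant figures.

172000 km²

Mercator is conformal, so the point scale is isotropic: h = k = sec φ = 1/cos φ.
Areal scale = k² = sec²φ = 1/cos²(30°) = 1/0.8660² = 1.333.
True area = apparent / (areal scale) = 230000 / 1.333 ≈ 172000 km².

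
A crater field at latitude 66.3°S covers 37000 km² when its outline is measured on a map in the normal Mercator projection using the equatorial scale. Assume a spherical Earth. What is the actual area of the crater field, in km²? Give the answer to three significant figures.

For Mercator, h = k = sec φ (a conformal cylindrical projection has a single point scale, 1/cos φ).
Areal scale = k² = sec²φ = 1/cos²(66.3°) = 1/0.4019² = 6.190.
True area = apparent / (areal scale) = 37000 / 6.190 ≈ 5980 km².

5980 km²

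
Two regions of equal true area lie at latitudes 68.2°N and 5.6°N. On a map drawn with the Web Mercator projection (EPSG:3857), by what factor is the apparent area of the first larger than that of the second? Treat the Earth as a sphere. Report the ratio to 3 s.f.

Mercator is conformal with k = sec φ, so areal scale = k² = sec²φ.
At 68.2°: sec²(68.2°) = 1/0.3714² = 7.251.
At 5.6°: sec²(5.6°) = 1/0.9952² = 1.010.
Ratio = 7.251/1.010 = cos²(5.6°)/cos²(68.2°) ≈ 7.18.

7.18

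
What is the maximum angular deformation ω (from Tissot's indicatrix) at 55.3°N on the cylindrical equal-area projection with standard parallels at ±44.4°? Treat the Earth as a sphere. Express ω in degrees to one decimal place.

A cylindrical equal-area projection with standard parallel φ₀ has meridian scale h = cos φ / cos φ₀ and parallel scale k = cos φ₀ / cos φ (so areas are preserved, h·k = 1).
At 55.3°: h = 0.7968, k = 1.255; principal scales a = 1.255, b = 0.7968.
sin(ω/2) = (a − b)/(a + b) = 0.4583/2.052 = 0.2233, so ω = 2 arcsin(0.2233) ≈ 25.8°.

25.8°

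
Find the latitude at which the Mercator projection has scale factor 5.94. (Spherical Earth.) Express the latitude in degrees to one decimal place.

80.3°

Mercator scale is k = sec φ = 1/cos φ.
1/cos φ = 5.94  ⇒  cos φ = 0.1684  ⇒  φ = arccos(0.1684) ≈ 80.3°.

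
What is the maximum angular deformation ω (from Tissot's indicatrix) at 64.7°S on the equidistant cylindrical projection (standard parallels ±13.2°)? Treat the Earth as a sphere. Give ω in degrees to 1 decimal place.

45.9°

With standard parallel φ₀ = 13.2°, the equirectangular projection gives x = Rλ cos φ₀, y = Rφ, so h = 1 and k = cos 13.2° / cos φ.
At 64.7°: h = 1.000, k = 2.278; principal scales a = 2.278, b = 1.000.
sin(ω/2) = (a − b)/(a + b) = 1.278/3.278 = 0.3899, so ω = 2 arcsin(0.3899) ≈ 45.9°.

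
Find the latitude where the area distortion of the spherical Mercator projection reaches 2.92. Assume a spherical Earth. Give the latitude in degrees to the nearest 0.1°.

54.2°

Mercator areal scale is sec²φ.
sec²φ = 2.92  ⇒  cos²φ = 0.3425  ⇒  cos φ = 0.5852.
φ = arccos(0.5852) ≈ 54.2°.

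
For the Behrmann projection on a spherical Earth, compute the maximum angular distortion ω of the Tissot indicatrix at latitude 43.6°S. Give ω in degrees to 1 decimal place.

20.4°

The Behrmann projection is cylindrical equal-area with φ₀ = 30°. Cylindrical equal-area (φ₀ = 30°): h = cos φ / cos 30° along meridians, k = cos 30° / cos φ along parallels; h·k = 1.
At 43.6°: h = 0.8362, k = 1.196; principal scales a = 1.196, b = 0.8362.
sin(ω/2) = (a − b)/(a + b) = 0.3597/2.032 = 0.1770, so ω = 2 arcsin(0.1770) ≈ 20.4°.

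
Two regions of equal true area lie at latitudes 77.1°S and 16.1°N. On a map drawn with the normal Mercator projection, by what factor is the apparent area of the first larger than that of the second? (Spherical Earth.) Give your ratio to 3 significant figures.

Mercator is conformal with k = sec φ, so areal scale = k² = sec²φ.
At 77.1°: sec²(77.1°) = 1/0.2233² = 20.06.
At 16.1°: sec²(16.1°) = 1/0.9608² = 1.083.
Ratio = 20.06/1.083 = cos²(16.1°)/cos²(77.1°) ≈ 18.5.

18.5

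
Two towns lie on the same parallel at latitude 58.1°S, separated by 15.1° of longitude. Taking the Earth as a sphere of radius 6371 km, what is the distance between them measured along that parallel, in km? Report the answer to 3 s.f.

887 km

Arc length along a parallel = R cos φ · Δλ (with Δλ in radians).
= 6371 × cos 58.1° × (15.1° × π/180) = 6371 × 0.5284 × 0.2635 ≈ 887 km.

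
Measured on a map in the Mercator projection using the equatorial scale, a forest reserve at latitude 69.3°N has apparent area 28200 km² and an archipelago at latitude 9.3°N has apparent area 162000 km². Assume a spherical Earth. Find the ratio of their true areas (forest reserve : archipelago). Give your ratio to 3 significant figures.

Mercator's areal exaggeration is sec²φ; hence true area = (apparent area) · cos²φ.
True area of forest reserve: 28200 × cos²(69.3°) = 28200 × 0.1249 = 3523 km².
True area of archipelago: 162000 × cos²(9.3°) = 162000 × 0.9739 = 157800 km².
Ratio = 3523 / 157800 ≈ 0.0223.

0.0223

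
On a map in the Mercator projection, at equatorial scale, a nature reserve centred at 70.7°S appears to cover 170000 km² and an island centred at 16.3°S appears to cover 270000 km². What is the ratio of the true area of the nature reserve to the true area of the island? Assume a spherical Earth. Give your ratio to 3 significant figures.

On Mercator the areal scale is sec²φ, so true area = apparent × cos²φ.
True area of nature reserve: 170000 × cos²(70.7°) = 170000 × 0.1092 = 18570 km².
True area of island: 270000 × cos²(16.3°) = 270000 × 0.9212 = 248700 km².
Ratio = 18570 / 248700 ≈ 0.0747.

0.0747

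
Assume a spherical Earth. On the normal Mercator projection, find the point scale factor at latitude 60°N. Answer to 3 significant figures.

2.00

The Mercator projection is conformal; its linear scale factor is the same in every direction and equals sec φ = 1/cos φ.
k = 1/cos 60° = 1/0.5000 = 2.000.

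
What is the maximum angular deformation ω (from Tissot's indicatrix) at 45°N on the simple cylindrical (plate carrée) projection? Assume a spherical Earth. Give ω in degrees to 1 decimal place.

19.8°

For the equirectangular projection with φ₀ = 0 (plate carrée), h = 1 along meridians and k = sec φ along parallels.
At 45°: h = 1.000, k = 1.414; principal scales a = 1.414, b = 1.000.
sin(ω/2) = (a − b)/(a + b) = 0.4142/2.414 = 0.1716, so ω = 2 arcsin(0.1716) ≈ 19.8°.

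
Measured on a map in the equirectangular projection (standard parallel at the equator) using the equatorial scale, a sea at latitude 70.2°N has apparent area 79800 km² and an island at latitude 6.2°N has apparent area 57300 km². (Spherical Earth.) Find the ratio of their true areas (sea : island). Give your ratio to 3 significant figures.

On the plate carrée, areal scale = h·k = 1 × sec φ, so true area = apparent × cos φ.
True area of sea: 79800 × cos(70.2°) = 79800 × 0.3387 = 27030 km².
True area of island: 57300 × cos(6.2°) = 57300 × 0.9942 = 56960 km².
Ratio = 27030 / 56960 ≈ 0.475.

0.475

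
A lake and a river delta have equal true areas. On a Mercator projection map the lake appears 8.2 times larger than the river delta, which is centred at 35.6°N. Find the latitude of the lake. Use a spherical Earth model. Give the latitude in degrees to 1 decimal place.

For equal true areas on Mercator, apparent areas scale as sec²φ, so the ratio is cos²φ₂ / cos²φ₁.
cos²φ₂ / cos²φ₁ = 8.2  ⇒  cos φ₁ = cos 35.6° / √8.2 = 0.8131/2.864 = 0.2839.
φ₁ = arccos(0.2839) ≈ 73.5°.

73.5°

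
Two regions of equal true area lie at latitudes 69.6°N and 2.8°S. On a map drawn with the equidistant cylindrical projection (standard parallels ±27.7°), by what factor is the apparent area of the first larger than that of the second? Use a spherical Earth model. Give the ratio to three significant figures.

The equidistant cylindrical projection with φ₀ = 27.7° has h = 1 (meridians true) and k = cos φ₀ / cos φ along parallels.
Areal scale at 69.6°: h·k = 1.000 × 2.540 = 2.540.
Areal scale at 2.8°: h·k = 1.000 × 0.8865 = 0.8865.
Ratio = 2.540/0.8865 ≈ 2.87.

2.87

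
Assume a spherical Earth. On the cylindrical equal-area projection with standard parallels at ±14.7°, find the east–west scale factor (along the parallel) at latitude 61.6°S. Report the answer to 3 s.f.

A cylindrical equal-area projection with standard parallel φ₀ has meridian scale h = cos φ / cos φ₀ and parallel scale k = cos φ₀ / cos φ (so areas are preserved, h·k = 1).
k = cos 14.7° / cos 61.6° = 0.9673/0.4756 = 2.034.

2.03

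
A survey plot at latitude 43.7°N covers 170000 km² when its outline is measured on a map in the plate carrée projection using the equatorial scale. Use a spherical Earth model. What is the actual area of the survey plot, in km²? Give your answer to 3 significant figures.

For the equirectangular projection with φ₀ = 0 (plate carrée), h = 1 along meridians and k = sec φ along parallels.
Areal scale = h·k = 1 × sec φ; at 43.7°, h = 1.000, k = 1.383, so h·k = 1.383.
True area = apparent / (areal scale) = 170000 / 1.383 ≈ 123000 km².

123000 km²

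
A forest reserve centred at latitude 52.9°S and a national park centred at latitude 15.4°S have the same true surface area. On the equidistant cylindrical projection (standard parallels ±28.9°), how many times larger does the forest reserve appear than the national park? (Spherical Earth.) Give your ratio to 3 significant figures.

With standard parallel φ₀ = 28.9°, the equirectangular projection gives x = Rλ cos φ₀, y = Rφ, so h = 1 and k = cos 28.9° / cos φ.
Areal scale at 52.9°: h·k = 1.000 × 1.451 = 1.451.
Areal scale at 15.4°: h·k = 1.000 × 0.9081 = 0.9081.
Ratio = 1.451/0.9081 ≈ 1.60.

1.60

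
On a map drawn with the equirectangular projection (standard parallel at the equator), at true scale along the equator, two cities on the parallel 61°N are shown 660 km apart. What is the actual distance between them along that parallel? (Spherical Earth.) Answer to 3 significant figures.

320 km

Plate carrée maps x = Rλ, y = Rφ. The meridian scale is h = 1 and the parallel scale is k = 1/cos φ = sec φ.
Along the parallel at 61°, map distances are exaggerated by k = sec 61° = 2.063.
True distance = 660 / 2.063 = 660 × cos 61° ≈ 320 km.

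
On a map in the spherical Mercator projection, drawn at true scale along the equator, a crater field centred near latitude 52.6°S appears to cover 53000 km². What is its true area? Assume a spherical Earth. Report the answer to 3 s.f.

Mercator is conformal, so the point scale is isotropic: h = k = sec φ = 1/cos φ.
Areal scale = k² = sec²φ = 1/cos²(52.6°) = 1/0.6074² = 2.711.
True area = apparent / (areal scale) = 53000 / 2.711 ≈ 19600 km².

19600 km²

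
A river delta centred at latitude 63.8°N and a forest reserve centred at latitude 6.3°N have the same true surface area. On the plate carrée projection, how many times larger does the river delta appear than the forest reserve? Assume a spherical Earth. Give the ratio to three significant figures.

2.25

For the equirectangular projection with φ₀ = 0 (plate carrée), h = 1 along meridians and k = sec φ along parallels.
Areal scale at 63.8°: h·k = 1.000 × 2.265 = 2.265.
Areal scale at 6.3°: h·k = 1.000 × 1.006 = 1.006.
Ratio = 2.265/1.006 ≈ 2.25.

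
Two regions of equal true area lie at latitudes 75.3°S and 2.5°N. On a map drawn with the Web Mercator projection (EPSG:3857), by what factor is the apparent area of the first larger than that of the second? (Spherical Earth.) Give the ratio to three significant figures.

Mercator areal scale is sec²φ.
At 75.3°: sec²(75.3°) = 1/0.2538² = 15.53.
At 2.5°: sec²(2.5°) = 1/0.9990² = 1.002.
Ratio = 15.53/1.002 = cos²(2.5°)/cos²(75.3°) ≈ 15.5.

15.5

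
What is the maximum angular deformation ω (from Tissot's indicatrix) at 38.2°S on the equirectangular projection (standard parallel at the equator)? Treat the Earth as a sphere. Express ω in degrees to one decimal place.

For the equirectangular projection with φ₀ = 0 (plate carrée), h = 1 along meridians and k = sec φ along parallels.
At 38.2°: h = 1.000, k = 1.272; principal scales a = 1.272, b = 1.000.
sin(ω/2) = (a − b)/(a + b) = 0.2725/2.272 = 0.1199, so ω = 2 arcsin(0.1199) ≈ 13.8°.

13.8°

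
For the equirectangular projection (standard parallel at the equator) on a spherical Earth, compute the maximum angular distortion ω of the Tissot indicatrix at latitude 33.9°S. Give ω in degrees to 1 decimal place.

For the equirectangular projection with φ₀ = 0 (plate carrée), h = 1 along meridians and k = sec φ along parallels.
At 33.9°: h = 1.000, k = 1.205; principal scales a = 1.205, b = 1.000.
sin(ω/2) = (a − b)/(a + b) = 0.2048/2.205 = 0.09289, so ω = 2 arcsin(0.09289) ≈ 10.7°.

10.7°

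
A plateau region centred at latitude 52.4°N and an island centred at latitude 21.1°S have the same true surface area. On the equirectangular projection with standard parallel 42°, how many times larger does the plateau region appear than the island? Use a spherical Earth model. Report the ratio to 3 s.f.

1.53

The equidistant cylindrical projection with φ₀ = 42° has h = 1 (meridians true) and k = cos φ₀ / cos φ along parallels.
Areal scale at 52.4°: h·k = 1.000 × 1.218 = 1.218.
Areal scale at 21.1°: h·k = 1.000 × 0.7966 = 0.7966.
Ratio = 1.218/0.7966 ≈ 1.53.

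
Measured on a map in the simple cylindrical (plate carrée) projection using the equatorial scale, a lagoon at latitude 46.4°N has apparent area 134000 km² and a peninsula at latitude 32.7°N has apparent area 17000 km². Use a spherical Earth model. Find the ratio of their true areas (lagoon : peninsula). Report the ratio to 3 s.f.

On the plate carrée, areal scale = h·k = 1 × sec φ, so true area = apparent × cos φ.
True area of lagoon: 134000 × cos(46.4°) = 134000 × 0.6896 = 92410 km².
True area of peninsula: 17000 × cos(32.7°) = 17000 × 0.8415 = 14310 km².
Ratio = 92410 / 14310 ≈ 6.46.

6.46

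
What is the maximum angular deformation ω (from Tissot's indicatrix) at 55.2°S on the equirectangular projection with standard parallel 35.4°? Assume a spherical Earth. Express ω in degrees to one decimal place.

20.3°

The equidistant cylindrical projection with φ₀ = 35.4° has h = 1 (meridians true) and k = cos φ₀ / cos φ along parallels.
At 55.2°: h = 1.000, k = 1.428; principal scales a = 1.428, b = 1.000.
sin(ω/2) = (a − b)/(a + b) = 0.4283/2.428 = 0.1764, so ω = 2 arcsin(0.1764) ≈ 20.3°.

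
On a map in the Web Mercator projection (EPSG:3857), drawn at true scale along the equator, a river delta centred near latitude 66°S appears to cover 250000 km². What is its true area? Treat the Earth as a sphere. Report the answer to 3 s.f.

41400 km²

Mercator is conformal, so the point scale is isotropic: h = k = sec φ = 1/cos φ.
Areal scale = k² = sec²φ = 1/cos²(66°) = 1/0.4067² = 6.045.
True area = apparent / (areal scale) = 250000 / 6.045 ≈ 41400 km².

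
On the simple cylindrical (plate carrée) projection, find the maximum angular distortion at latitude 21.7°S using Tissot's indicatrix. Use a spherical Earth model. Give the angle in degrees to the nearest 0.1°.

4.2°

Plate carrée maps x = Rλ, y = Rφ. The meridian scale is h = 1 and the parallel scale is k = 1/cos φ = sec φ.
At 21.7°: h = 1.000, k = 1.076; principal scales a = 1.076, b = 1.000.
sin(ω/2) = (a − b)/(a + b) = 0.07627/2.076 = 0.03674, so ω = 2 arcsin(0.03674) ≈ 4.2°.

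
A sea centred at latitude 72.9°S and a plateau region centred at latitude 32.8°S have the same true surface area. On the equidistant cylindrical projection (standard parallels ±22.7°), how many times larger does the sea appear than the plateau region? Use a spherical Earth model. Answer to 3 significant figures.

With standard parallel φ₀ = 22.7°, the equirectangular projection gives x = Rλ cos φ₀, y = Rφ, so h = 1 and k = cos 22.7° / cos φ.
Areal scale at 72.9°: h·k = 1.000 × 3.137 = 3.137.
Areal scale at 32.8°: h·k = 1.000 × 1.098 = 1.098.
Ratio = 3.137/1.098 ≈ 2.86.

2.86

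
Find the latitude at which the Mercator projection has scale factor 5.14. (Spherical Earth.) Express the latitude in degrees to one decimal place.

78.8°

Mercator scale is k = sec φ = 1/cos φ.
1/cos φ = 5.14  ⇒  cos φ = 0.1946  ⇒  φ = arccos(0.1946) ≈ 78.8°.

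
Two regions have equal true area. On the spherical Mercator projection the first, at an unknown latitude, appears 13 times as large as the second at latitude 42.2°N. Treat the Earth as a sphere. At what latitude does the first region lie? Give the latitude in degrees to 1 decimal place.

78.1°

On Mercator, (apparent₁)/(apparent₂) = sec²φ₁ / sec²φ₂ when true areas are equal.
cos²φ₂ / cos²φ₁ = 13  ⇒  cos φ₁ = cos 42.2° / √13 = 0.7408/3.606 = 0.2055.
φ₁ = arccos(0.2055) ≈ 78.1°.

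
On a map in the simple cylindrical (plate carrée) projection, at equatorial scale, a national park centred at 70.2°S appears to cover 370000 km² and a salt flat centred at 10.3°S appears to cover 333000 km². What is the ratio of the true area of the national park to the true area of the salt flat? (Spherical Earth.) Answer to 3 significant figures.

On the plate carrée, areal scale = h·k = 1 × sec φ, so true area = apparent × cos φ.
True area of national park: 370000 × cos(70.2°) = 370000 × 0.3387 = 125300 km².
True area of salt flat: 333000 × cos(10.3°) = 333000 × 0.9839 = 327600 km².
Ratio = 125300 / 327600 ≈ 0.383.

0.383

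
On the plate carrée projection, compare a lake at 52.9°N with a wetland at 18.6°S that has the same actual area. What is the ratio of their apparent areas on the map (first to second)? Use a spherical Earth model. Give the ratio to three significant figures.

1.57

For the equirectangular projection with φ₀ = 0 (plate carrée), h = 1 along meridians and k = sec φ along parallels.
Areal scale at 52.9°: h·k = 1.000 × 1.658 = 1.658.
Areal scale at 18.6°: h·k = 1.000 × 1.055 = 1.055.
Ratio = 1.658/1.055 ≈ 1.57.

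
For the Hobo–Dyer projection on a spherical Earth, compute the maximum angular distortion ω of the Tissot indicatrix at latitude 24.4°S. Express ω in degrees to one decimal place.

15.8°

The Hobo–Dyer projection is cylindrical equal-area with φ₀ = 37.5°. Cylindrical equal-area (φ₀ = 37.5°): h = cos φ / cos 37.5° along meridians, k = cos 37.5° / cos φ along parallels; h·k = 1.
At 24.4°: h = 1.148, k = 0.8712; principal scales a = 1.148, b = 0.8712.
sin(ω/2) = (a − b)/(a + b) = 0.2767/2.019 = 0.1371, so ω = 2 arcsin(0.1371) ≈ 15.8°.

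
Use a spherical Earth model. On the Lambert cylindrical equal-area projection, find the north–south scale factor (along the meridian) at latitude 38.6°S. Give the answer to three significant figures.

The Lambert cylindrical equal-area projection is the cylindrical equal-area projection with its standard parallel at the equator (φ₀ = 0). Cylindrical equal-area (φ₀ = 0°): h = cos φ / cos 0° along meridians, k = cos 0° / cos φ along parallels; h·k = 1.
h = cos 38.6° / cos 0° = 0.7815/1.000 = 0.7815.

0.782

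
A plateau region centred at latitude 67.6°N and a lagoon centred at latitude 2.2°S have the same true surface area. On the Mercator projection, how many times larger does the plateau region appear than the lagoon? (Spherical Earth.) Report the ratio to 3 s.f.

Mercator areal scale is sec²φ.
At 67.6°: sec²(67.6°) = 1/0.3811² = 6.886.
At 2.2°: sec²(2.2°) = 1/0.9993² = 1.001.
Ratio = 6.886/1.001 = cos²(2.2°)/cos²(67.6°) ≈ 6.88.

6.88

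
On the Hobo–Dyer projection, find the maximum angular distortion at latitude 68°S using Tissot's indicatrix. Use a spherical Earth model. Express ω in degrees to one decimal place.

The Hobo–Dyer projection is cylindrical equal-area with φ₀ = 37.5°. A cylindrical equal-area projection with standard parallel φ₀ has meridian scale h = cos φ / cos φ₀ and parallel scale k = cos φ₀ / cos φ (so areas are preserved, h·k = 1).
At 68°: h = 0.4722, k = 2.118; principal scales a = 2.118, b = 0.4722.
sin(ω/2) = (a − b)/(a + b) = 1.646/2.590 = 0.6354, so ω = 2 arcsin(0.6354) ≈ 78.9°.

78.9°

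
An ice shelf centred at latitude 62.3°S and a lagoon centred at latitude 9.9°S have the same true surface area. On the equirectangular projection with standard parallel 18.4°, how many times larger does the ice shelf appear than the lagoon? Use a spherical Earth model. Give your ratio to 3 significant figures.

2.12

The equidistant cylindrical projection with φ₀ = 18.4° has h = 1 (meridians true) and k = cos φ₀ / cos φ along parallels.
Areal scale at 62.3°: h·k = 1.000 × 2.041 = 2.041.
Areal scale at 9.9°: h·k = 1.000 × 0.9632 = 0.9632.
Ratio = 2.041/0.9632 ≈ 2.12.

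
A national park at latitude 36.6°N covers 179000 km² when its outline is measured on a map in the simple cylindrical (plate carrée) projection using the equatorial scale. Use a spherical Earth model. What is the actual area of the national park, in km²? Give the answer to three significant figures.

144000 km²

In the plate carrée (x = Rλ, y = Rφ), meridians are true-scale (h = 1) and parallels are stretched by k = sec φ.
Areal scale = h·k = 1 × sec φ; at 36.6°, h = 1.000, k = 1.246, so h·k = 1.246.
True area = apparent / (areal scale) = 179000 / 1.246 ≈ 144000 km².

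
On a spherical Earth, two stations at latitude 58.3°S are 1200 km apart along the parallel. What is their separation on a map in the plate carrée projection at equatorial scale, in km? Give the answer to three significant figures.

2280 km

Plate carrée maps x = Rλ, y = Rφ. The meridian scale is h = 1 and the parallel scale is k = 1/cos φ = sec φ.
Along the parallel, k = sec 58.3° = 1/0.5255 = 1.903.
Map distance = 1200 × 1.903 ≈ 2280 km.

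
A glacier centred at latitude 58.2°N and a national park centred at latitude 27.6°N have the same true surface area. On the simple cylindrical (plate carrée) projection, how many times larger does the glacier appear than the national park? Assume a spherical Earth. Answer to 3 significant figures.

1.68

For the equirectangular projection with φ₀ = 0 (plate carrée), h = 1 along meridians and k = sec φ along parallels.
Areal scale at 58.2°: h·k = 1.000 × 1.898 = 1.898.
Areal scale at 27.6°: h·k = 1.000 × 1.128 = 1.128.
Ratio = 1.898/1.128 ≈ 1.68.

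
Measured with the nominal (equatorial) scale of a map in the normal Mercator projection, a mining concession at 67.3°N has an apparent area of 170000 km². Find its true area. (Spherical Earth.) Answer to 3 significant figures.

For Mercator, h = k = sec φ (a conformal cylindrical projection has a single point scale, 1/cos φ).
Areal scale = k² = sec²φ = 1/cos²(67.3°) = 1/0.3859² = 6.715.
True area = apparent / (areal scale) = 170000 / 6.715 ≈ 25300 km².

25300 km²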